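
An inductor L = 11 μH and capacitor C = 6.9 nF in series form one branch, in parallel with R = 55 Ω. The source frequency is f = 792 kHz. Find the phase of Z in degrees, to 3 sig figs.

65.0°

ω = 2πf = 4.976e+06 rad/s
X_L = ωL = 54.7 Ω
X_C = 1/(ωC) = 29.1 Ω
Branch 1: Z₁ = R = 55.0 Ω
Branch 2 (series LC): Z₂ = j(X_L − X_C) = j25.6 Ω
Parallel: Z = Z₁Z₂/(Z₁+Z₂), |Z| = 23.2 Ω, ∠Z = 65.0°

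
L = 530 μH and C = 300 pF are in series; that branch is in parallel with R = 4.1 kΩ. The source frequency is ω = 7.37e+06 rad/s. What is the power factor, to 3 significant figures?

0.644

X_L = ωL = 3910 Ω
X_C = 1/(ωC) = 452 Ω
Branch 1: Z₁ = R = 4100 Ω
Branch 2 (series LC): Z₂ = j(X_L − X_C) = j3450 Ω
Parallel: Z = Z₁Z₂/(Z₁+Z₂), |Z| = 2640 Ω, ∠Z = 49.9°
cos φ = cos(49.9°) = 0.644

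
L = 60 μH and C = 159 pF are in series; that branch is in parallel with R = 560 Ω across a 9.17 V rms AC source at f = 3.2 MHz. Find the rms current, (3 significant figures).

19.3 mA

ω = 2πf = 2.011e+07 rad/s
X_L = ωL = 1210 Ω
X_C = 1/(ωC) = 313 Ω
Branch 1: Z₁ = R = 560 Ω
Branch 2 (series LC): Z₂ = j(X_L − X_C) = j894 Ω
Parallel: Z = Z₁Z₂/(Z₁+Z₂), |Z| = 475 Ω, ∠Z = 32.1°
I = V/|Z| = 9.17/475 = 19.3 mA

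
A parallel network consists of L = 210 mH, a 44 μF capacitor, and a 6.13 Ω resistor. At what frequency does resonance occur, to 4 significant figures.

ω₀ = 1/√(LC) = 1/√(0.21 × 4.4e-05) = 329.0 rad/s
f₀ = ω₀/(2π) = 52.36 Hz

52.36 Hz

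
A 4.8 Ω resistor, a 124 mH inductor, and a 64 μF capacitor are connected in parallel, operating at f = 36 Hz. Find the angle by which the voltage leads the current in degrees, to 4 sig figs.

5.804°

ω = 2πf = 226.2 rad/s
X_L = ωL = 28.05 Ω
X_C = 1/(ωC) = 69.08 Ω
Parallel: admittances add. Y = 1/R + 1/(jωL) + jωC
Y = (0.2083 − j0.02118) S
|Y| = 0.2094 S → |Z| = 1/|Y| = 4.775 Ω, ∠Z = −∠Y = 5.804°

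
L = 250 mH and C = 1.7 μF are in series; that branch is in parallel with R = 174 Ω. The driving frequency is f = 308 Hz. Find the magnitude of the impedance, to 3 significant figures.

125 Ω

ω = 2πf = 1935 rad/s
X_L = ωL = 484 Ω
X_C = 1/(ωC) = 304 Ω
Branch 1: Z₁ = R = 174 Ω
Branch 2 (series LC): Z₂ = j(X_L − X_C) = j180 Ω
Parallel: Z = Z₁Z₂/(Z₁+Z₂), |Z| = 125 Ω, ∠Z = 44.1°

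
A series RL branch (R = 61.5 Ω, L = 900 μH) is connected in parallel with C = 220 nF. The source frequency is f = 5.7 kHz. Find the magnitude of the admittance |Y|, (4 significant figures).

ω = 2πf = 35810 rad/s
X_L = ωL = 32.23 Ω
X_C = 1/(ωC) = 126.9 Ω
Branch 1 (R+jX_L): Z₁ = 61.50 + j32.23 Ω, |Z₁| = 69.43 Ω
Branch 2 (−jX_C): Z₂ = −j126.9 Ω
Parallel: Z = Z₁Z₂/(Z₁+Z₂), |Z| = 78.05 Ω, ∠Z = -5.345°
|Y| = 1/|Z| = 12.81 mS

12.81 mS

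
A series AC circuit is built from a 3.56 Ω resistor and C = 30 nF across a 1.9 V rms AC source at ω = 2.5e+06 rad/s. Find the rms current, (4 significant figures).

137.7 mA

X_C = 1/(ωC) = 13.33 Ω
Z = 3.560 − j13.33 Ω
|Z| = √(3.560² + 13.33²) = 13.80 Ω
I = V/|Z| = 1.9/13.80 = 137.7 mA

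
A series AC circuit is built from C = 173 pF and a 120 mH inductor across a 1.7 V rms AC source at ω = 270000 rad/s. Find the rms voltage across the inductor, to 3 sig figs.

X_L = ωL = 32400 Ω
X_C = 1/(ωC) = 21400 Ω
Net reactance X = X_L − X_C = 11000 Ω
Z = j11000 Ω
|Z| = √(0² + 11000²) = 11000 Ω
I = V/|Z| = 155 μA
V_L = I·|Z_L| = 0.000155 × 32400 = 5.01 V

5.01 V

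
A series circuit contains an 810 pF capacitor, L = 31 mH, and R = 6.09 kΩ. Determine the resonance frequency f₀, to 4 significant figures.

31.76 kHz

ω₀ = 1/√(LC) = 1/√(0.031 × 8.1e-10) = 199600 rad/s
f₀ = ω₀/(2π) = 31.76 kHz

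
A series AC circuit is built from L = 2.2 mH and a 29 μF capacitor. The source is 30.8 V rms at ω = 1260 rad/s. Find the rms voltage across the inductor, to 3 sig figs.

X_L = ωL = 2.77 Ω
X_C = 1/(ωC) = 27.4 Ω
Net reactance X = X_L − X_C = -24.6 Ω
Z = − j24.6 Ω
|Z| = √(0² + 24.6²) = 24.6 Ω
I = V/|Z| = 1.25 A
V_L = I·|Z_L| = 1.25 × 2.77 = 3.47 V

3.47 V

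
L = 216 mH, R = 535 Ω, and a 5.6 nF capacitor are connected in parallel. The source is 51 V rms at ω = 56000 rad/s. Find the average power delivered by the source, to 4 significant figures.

X_L = ωL = 12100 Ω
X_C = 1/(ωC) = 3189 Ω
Parallel: admittances add. Y = 1/R + 1/(jωL) + jωC
Y = (0.001869 + j0.0002309) S
|Y| = 0.001883 S → |Z| = 1/|Y| = 531.0 Ω, ∠Z = −∠Y = -7.043°
I = V/|Z| = 96.05 mA
P = VI cos φ = 51 × 0.09605 × cos(-7.043°) = 4.862 W

4.862 W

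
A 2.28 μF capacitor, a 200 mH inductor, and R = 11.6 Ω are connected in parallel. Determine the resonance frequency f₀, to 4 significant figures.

235.7 Hz

ω₀ = 1/√(LC) = 1/√(0.2 × 2.28e-06) = 1481 rad/s
f₀ = ω₀/(2π) = 235.7 Hz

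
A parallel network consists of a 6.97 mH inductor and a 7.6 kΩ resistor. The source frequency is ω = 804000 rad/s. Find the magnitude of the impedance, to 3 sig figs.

4510 Ω

X_L = ωL = 5600 Ω
Parallel: admittances add. Y = 1/R + 1/(jωL)
Y = (0.000132 − j0.000178) S
|Y| = 0.000222 S → |Z| = 1/|Y| = 4510 Ω, ∠Z = −∠Y = 53.6°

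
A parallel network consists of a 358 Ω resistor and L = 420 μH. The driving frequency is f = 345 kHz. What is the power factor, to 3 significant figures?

ω = 2πf = 2.168e+06 rad/s
X_L = ωL = 910 Ω
Parallel: admittances add. Y = 1/R + 1/(jωL)
Y = (0.00279 − j0.00110) S
|Y| = 0.00300 S → |Z| = 1/|Y| = 333 Ω, ∠Z = −∠Y = 21.5°
cos φ = cos(21.5°) = 0.931

0.931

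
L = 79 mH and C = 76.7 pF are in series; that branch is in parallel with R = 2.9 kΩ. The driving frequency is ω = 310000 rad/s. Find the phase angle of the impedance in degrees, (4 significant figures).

X_L = ωL = 24490 Ω
X_C = 1/(ωC) = 42060 Ω
Branch 1: Z₁ = R = 2900 Ω
Branch 2 (series LC): Z₂ = j(X_L − X_C) = −j17570 Ω
Parallel: Z = Z₁Z₂/(Z₁+Z₂), |Z| = 2861 Ω, ∠Z = -9.374°

-9.374°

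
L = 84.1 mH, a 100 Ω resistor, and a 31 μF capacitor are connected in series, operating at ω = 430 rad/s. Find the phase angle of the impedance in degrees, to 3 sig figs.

-21.2°

X_L = ωL = 36.2 Ω
X_C = 1/(ωC) = 75.0 Ω
Net reactance X = X_L − X_C = -38.9 Ω
Z = 100 − j38.9 Ω
|Z| = √(100² + 38.9²) = 107 Ω
∠Z = arctan(-38.9/100) = -21.2°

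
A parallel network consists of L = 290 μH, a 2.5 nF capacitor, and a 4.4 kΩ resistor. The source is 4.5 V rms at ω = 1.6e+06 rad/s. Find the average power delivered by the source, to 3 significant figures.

X_L = ωL = 464 Ω
X_C = 1/(ωC) = 250 Ω
Parallel: admittances add. Y = 1/R + 1/(jωL) + jωC
Y = (0.000227 + j0.00184) S
|Y| = 0.00186 S → |Z| = 1/|Y| = 538 Ω, ∠Z = −∠Y = -83.0°
I = V/|Z| = 8.36 mA
P = VI cos φ = 4.5 × 0.00836 × cos(-83.0°) = 4.60 mW

4.60 mW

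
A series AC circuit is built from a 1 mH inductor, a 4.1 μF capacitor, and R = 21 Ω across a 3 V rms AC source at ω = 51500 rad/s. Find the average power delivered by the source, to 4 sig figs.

71.92 mW

X_L = ωL = 51.50 Ω
X_C = 1/(ωC) = 4.736 Ω
Net reactance X = X_L − X_C = 46.76 Ω
Z = 21.00 + j46.76 Ω
|Z| = √(21.00² + 46.76²) = 51.26 Ω
∠Z = arctan(46.76/21.00) = 65.82°
I = V/|Z| = 58.52 mA
P = VI cos φ = 3 × 0.05852 × cos(65.82°) = 71.92 mW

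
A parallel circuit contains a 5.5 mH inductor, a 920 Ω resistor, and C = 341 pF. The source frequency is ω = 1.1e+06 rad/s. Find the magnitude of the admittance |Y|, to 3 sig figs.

X_L = ωL = 6050 Ω
X_C = 1/(ωC) = 2670 Ω
Parallel: admittances add. Y = 1/R + 1/(jωL) + jωC
Y = (0.00109 + j0.000210) S
|Y| = 0.00111 S → |Z| = 1/|Y| = 903 Ω, ∠Z = −∠Y = -10.9°

1.11 mS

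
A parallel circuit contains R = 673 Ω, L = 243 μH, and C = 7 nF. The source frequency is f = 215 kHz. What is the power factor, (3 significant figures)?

0.226

ω = 2πf = 1.351e+06 rad/s
X_L = ωL = 328 Ω
X_C = 1/(ωC) = 106 Ω
Parallel: admittances add. Y = 1/R + 1/(jωL) + jωC
Y = (0.00149 + j0.00641) S
|Y| = 0.00658 S → |Z| = 1/|Y| = 152 Ω, ∠Z = −∠Y = -76.9°
cos φ = cos(-76.9°) = 0.226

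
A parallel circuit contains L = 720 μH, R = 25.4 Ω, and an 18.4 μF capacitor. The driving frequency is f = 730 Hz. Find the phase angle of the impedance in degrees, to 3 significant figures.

ω = 2πf = 4587 rad/s
X_L = ωL = 3.30 Ω
X_C = 1/(ωC) = 11.8 Ω
Parallel: admittances add. Y = 1/R + 1/(jωL) + jωC
Y = (0.0394 − j0.218) S
|Y| = 0.222 S → |Z| = 1/|Y| = 4.51 Ω, ∠Z = −∠Y = 79.8°

79.8°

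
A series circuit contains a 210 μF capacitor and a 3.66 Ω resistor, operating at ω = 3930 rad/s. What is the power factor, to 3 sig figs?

0.949

X_C = 1/(ωC) = 1.21 Ω
Z = 3.66 − j1.21 Ω
|Z| = √(3.66² + 1.21²) = 3.86 Ω
∠Z = arctan(-1.21/3.66) = -18.3°
cos φ = cos(-18.3°) = 0.949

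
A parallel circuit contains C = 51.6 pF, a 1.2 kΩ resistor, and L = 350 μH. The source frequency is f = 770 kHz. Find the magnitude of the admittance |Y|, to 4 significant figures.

900.4 μS

ω = 2πf = 4.838e+06 rad/s
X_L = ωL = 1693 Ω
X_C = 1/(ωC) = 4006 Ω
Parallel: admittances add. Y = 1/R + 1/(jωL) + jωC
Y = (0.0008333 − j0.0003409) S
|Y| = 0.0009004 S → |Z| = 1/|Y| = 1111 Ω, ∠Z = −∠Y = 22.25°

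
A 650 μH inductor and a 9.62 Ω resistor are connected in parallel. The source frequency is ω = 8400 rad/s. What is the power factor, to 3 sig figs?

X_L = ωL = 5.46 Ω
Parallel: admittances add. Y = 1/R + 1/(jωL)
Y = (0.104 − j0.183) S
|Y| = 0.211 S → |Z| = 1/|Y| = 4.75 Ω, ∠Z = −∠Y = 60.4°
cos φ = cos(60.4°) = 0.494

0.494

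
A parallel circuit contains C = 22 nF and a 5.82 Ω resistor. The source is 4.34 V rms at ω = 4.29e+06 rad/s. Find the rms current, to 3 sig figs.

X_C = 1/(ωC) = 10.6 Ω
Parallel: admittances add. Y = 1/R + jωC
Y = (0.172 + j0.0944) S
|Y| = 0.196 S → |Z| = 1/|Y| = 5.10 Ω, ∠Z = −∠Y = -28.8°
I = V/|Z| = 4.34/5.10 = 851 mA

851 mA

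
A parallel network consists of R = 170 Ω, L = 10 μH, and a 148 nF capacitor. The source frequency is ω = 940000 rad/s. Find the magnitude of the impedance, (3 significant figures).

X_L = ωL = 9.40 Ω
X_C = 1/(ωC) = 7.19 Ω
Parallel: admittances add. Y = 1/R + 1/(jωL) + jωC
Y = (0.00588 + j0.0327) S
|Y| = 0.0333 S → |Z| = 1/|Y| = 30.1 Ω, ∠Z = −∠Y = -79.8°

30.1 Ω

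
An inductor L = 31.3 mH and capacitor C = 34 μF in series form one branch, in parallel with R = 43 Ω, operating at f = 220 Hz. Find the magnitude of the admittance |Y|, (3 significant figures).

ω = 2πf = 1382 rad/s
X_L = ωL = 43.3 Ω
X_C = 1/(ωC) = 21.3 Ω
Branch 1: Z₁ = R = 43.0 Ω
Branch 2 (series LC): Z₂ = j(X_L − X_C) = j22.0 Ω
Parallel: Z = Z₁Z₂/(Z₁+Z₂), |Z| = 19.6 Ω, ∠Z = 62.9°
|Y| = 1/|Z| = 51.1 mS

51.1 mS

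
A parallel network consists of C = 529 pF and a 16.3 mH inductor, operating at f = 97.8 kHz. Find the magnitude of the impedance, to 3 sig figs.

ω = 2πf = 614500 rad/s
X_L = ωL = 10000 Ω
X_C = 1/(ωC) = 3080 Ω
Parallel: admittances add. Y = 1/(jωL) + jωC
Y = (0 + j0.000225) S
|Y| = 0.000225 S → |Z| = 1/|Y| = 4440 Ω, ∠Z = −∠Y = -90.0°

4440 Ω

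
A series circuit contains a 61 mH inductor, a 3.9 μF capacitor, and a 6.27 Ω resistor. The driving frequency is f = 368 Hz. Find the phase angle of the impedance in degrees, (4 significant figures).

78.25°

ω = 2πf = 2312 rad/s
X_L = ωL = 141.0 Ω
X_C = 1/(ωC) = 110.9 Ω
Net reactance X = X_L − X_C = 30.15 Ω
Z = 6.270 + j30.15 Ω
|Z| = √(6.270² + 30.15²) = 30.80 Ω
∠Z = arctan(30.15/6.270) = 78.25°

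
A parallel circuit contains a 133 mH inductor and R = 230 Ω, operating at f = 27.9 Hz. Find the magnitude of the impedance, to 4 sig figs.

ω = 2πf = 175.3 rad/s
X_L = ωL = 23.32 Ω
Parallel: admittances add. Y = 1/R + 1/(jωL)
Y = (0.004348 − j0.04289) S
|Y| = 0.04311 S → |Z| = 1/|Y| = 23.20 Ω, ∠Z = −∠Y = 84.21°

23.20 Ω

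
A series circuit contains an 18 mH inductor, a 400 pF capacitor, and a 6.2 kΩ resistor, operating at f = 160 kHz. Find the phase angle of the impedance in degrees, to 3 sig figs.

68.3°

ω = 2πf = 1.005e+06 rad/s
X_L = ωL = 18100 Ω
X_C = 1/(ωC) = 2490 Ω
Net reactance X = X_L − X_C = 15600 Ω
Z = 6200 + j15600 Ω
|Z| = √(6200² + 15600²) = 16800 Ω
∠Z = arctan(15600/6200) = 68.3°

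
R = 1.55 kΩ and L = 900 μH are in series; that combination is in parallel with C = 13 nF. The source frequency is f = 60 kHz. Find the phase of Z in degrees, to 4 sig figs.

-82.64°

ω = 2πf = 377000 rad/s
X_L = ωL = 339.3 Ω
X_C = 1/(ωC) = 204.0 Ω
Branch 1 (R+jX_L): Z₁ = 1550 + j339.3 Ω, |Z₁| = 1587 Ω
Branch 2 (−jX_C): Z₂ = −j204.0 Ω
Parallel: Z = Z₁Z₂/(Z₁+Z₂), |Z| = 208.1 Ω, ∠Z = -82.64°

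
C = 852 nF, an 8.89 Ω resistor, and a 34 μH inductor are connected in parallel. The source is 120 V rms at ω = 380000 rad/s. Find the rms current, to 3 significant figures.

32.5 A

X_L = ωL = 12.9 Ω
X_C = 1/(ωC) = 3.09 Ω
Parallel: admittances add. Y = 1/R + 1/(jωL) + jωC
Y = (0.112 + j0.246) S
|Y| = 0.271 S → |Z| = 1/|Y| = 3.69 Ω, ∠Z = −∠Y = -65.5°
I = V/|Z| = 120/3.69 = 32.5 A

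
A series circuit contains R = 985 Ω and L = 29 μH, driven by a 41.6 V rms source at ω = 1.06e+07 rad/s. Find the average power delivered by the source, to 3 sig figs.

X_L = ωL = 307 Ω
Z = 985 + j307 Ω
|Z| = √(985² + 307²) = 1030 Ω
∠Z = arctan(307/985) = 17.3°
I = V/|Z| = 40.3 mA
P = VI cos φ = 41.6 × 0.0403 × cos(17.3°) = 1.60 W

1.60 W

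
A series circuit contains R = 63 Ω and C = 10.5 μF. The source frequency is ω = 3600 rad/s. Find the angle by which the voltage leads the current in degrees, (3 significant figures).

X_C = 1/(ωC) = 26.5 Ω
Z = 63.0 − j26.5 Ω
|Z| = √(63.0² + 26.5²) = 68.3 Ω
∠Z = arctan(-26.5/63.0) = -22.8°

-22.8°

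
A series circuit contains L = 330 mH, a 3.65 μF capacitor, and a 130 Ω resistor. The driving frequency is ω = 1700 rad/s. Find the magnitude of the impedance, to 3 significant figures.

420 Ω

X_L = ωL = 561 Ω
X_C = 1/(ωC) = 161 Ω
Net reactance X = X_L − X_C = 400 Ω
Z = 130 + j400 Ω
|Z| = √(130² + 400²) = 420 Ω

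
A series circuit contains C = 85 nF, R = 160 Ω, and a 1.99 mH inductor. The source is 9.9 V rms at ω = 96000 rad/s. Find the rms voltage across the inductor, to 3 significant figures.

X_L = ωL = 191 Ω
X_C = 1/(ωC) = 123 Ω
Net reactance X = X_L − X_C = 68.5 Ω
Z = 160 + j68.5 Ω
|Z| = √(160² + 68.5²) = 174 Ω
I = V/|Z| = 56.9 mA
V_L = I·|Z_L| = 0.0569 × 191 = 10.9 V

10.9 V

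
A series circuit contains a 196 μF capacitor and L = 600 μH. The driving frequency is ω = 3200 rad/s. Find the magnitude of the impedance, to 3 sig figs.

0.326 Ω

X_L = ωL = 1.92 Ω
X_C = 1/(ωC) = 1.59 Ω
Net reactance X = X_L − X_C = 0.326 Ω
Z = j0.326 Ω
|Z| = √(0² + 0.326²) = 0.326 Ω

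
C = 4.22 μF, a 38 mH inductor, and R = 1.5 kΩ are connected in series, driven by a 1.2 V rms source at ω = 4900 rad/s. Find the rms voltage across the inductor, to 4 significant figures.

X_L = ωL = 186.2 Ω
X_C = 1/(ωC) = 48.36 Ω
Net reactance X = X_L − X_C = 137.8 Ω
Z = 1500 + j137.8 Ω
|Z| = √(1500² + 137.8²) = 1506 Ω
I = V/|Z| = 796.6 μA
V_L = I·|Z_L| = 0.0007966 × 186.2 = 0.1483 V

0.1483 V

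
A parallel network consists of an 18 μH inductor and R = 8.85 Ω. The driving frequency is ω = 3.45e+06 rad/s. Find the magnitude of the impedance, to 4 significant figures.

X_L = ωL = 62.10 Ω
Parallel: admittances add. Y = 1/R + 1/(jωL)
Y = (0.1130 − j0.01610) S
|Y| = 0.1141 S → |Z| = 1/|Y| = 8.761 Ω, ∠Z = −∠Y = 8.111°

8.761 Ω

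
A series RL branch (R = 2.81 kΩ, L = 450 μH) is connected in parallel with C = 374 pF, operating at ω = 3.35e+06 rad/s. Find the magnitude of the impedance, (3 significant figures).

878 Ω

X_L = ωL = 1510 Ω
X_C = 1/(ωC) = 798 Ω
Branch 1 (R+jX_L): Z₁ = 2810 + j1510 Ω, |Z₁| = 3190 Ω
Branch 2 (−jX_C): Z₂ = −j798 Ω
Parallel: Z = Z₁Z₂/(Z₁+Z₂), |Z| = 878 Ω, ∠Z = -76.0°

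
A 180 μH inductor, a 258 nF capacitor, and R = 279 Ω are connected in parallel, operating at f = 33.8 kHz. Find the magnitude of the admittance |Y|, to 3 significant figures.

ω = 2πf = 212400 rad/s
X_L = ωL = 38.2 Ω
X_C = 1/(ωC) = 18.3 Ω
Parallel: admittances add. Y = 1/R + 1/(jωL) + jωC
Y = (0.00358 + j0.0286) S
|Y| = 0.0289 S → |Z| = 1/|Y| = 34.7 Ω, ∠Z = −∠Y = -82.9°

28.9 mS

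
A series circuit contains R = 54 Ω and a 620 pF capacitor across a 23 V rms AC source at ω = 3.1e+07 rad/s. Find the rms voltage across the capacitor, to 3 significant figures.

16.0 V

X_C = 1/(ωC) = 52.0 Ω
Z = 54.0 − j52.0 Ω
|Z| = √(54.0² + 52.0²) = 75.0 Ω
I = V/|Z| = 307 mA
V_C = I·|Z_C| = 0.307 × 52.0 = 16.0 V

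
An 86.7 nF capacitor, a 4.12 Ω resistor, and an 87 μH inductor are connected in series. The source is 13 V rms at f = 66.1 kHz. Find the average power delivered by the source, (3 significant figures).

ω = 2πf = 415300 rad/s
X_L = ωL = 36.1 Ω
X_C = 1/(ωC) = 27.8 Ω
Net reactance X = X_L − X_C = 8.36 Ω
Z = 4.12 + j8.36 Ω
|Z| = √(4.12² + 8.36²) = 9.32 Ω
∠Z = arctan(8.36/4.12) = 63.8°
I = V/|Z| = 1.39 A
P = VI cos φ = 13 × 1.39 × cos(63.8°) = 8.01 W

8.01 W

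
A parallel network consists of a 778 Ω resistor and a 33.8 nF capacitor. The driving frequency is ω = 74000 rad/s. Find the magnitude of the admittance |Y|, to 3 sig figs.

X_C = 1/(ωC) = 400 Ω
Parallel: admittances add. Y = 1/R + jωC
Y = (0.00129 + j0.00250) S
|Y| = 0.00281 S → |Z| = 1/|Y| = 356 Ω, ∠Z = −∠Y = -62.8°

2.81 mS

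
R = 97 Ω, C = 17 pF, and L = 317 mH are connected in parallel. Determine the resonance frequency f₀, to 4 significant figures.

68.56 kHz

ω₀ = 1/√(LC) = 1/√(0.317 × 1.7e-11) = 430800 rad/s
f₀ = ω₀/(2π) = 68.56 kHz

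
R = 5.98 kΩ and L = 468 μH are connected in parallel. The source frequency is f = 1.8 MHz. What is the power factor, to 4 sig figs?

ω = 2πf = 1.131e+07 rad/s
X_L = ωL = 5293 Ω
Parallel: admittances add. Y = 1/R + 1/(jωL)
Y = (0.0001672 − j0.0001889) S
|Y| = 0.0002523 S → |Z| = 1/|Y| = 3963 Ω, ∠Z = −∠Y = 48.49°
cos φ = cos(48.49°) = 0.6628

0.6628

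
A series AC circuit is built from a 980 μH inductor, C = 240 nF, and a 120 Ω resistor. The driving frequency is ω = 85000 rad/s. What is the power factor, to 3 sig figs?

0.962

X_L = ωL = 83.3 Ω
X_C = 1/(ωC) = 49.0 Ω
Net reactance X = X_L − X_C = 34.3 Ω
Z = 120 + j34.3 Ω
|Z| = √(120² + 34.3²) = 125 Ω
∠Z = arctan(34.3/120) = 15.9°
cos φ = cos(15.9°) = 0.962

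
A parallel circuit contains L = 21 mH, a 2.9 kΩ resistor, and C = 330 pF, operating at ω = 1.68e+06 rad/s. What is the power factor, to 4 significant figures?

X_L = ωL = 35280 Ω
X_C = 1/(ωC) = 1804 Ω
Parallel: admittances add. Y = 1/R + 1/(jωL) + jωC
Y = (0.0003448 + j0.0005261) S
|Y| = 0.0006290 S → |Z| = 1/|Y| = 1590 Ω, ∠Z = −∠Y = -56.76°
cos φ = cos(-56.76°) = 0.5482

0.5482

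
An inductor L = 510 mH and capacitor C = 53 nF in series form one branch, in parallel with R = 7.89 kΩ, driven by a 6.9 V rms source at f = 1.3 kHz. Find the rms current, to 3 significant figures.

3.82 mA

ω = 2πf = 8168 rad/s
X_L = ωL = 4170 Ω
X_C = 1/(ωC) = 2310 Ω
Branch 1: Z₁ = R = 7890 Ω
Branch 2 (series LC): Z₂ = j(X_L − X_C) = j1860 Ω
Parallel: Z = Z₁Z₂/(Z₁+Z₂), |Z| = 1810 Ω, ∠Z = 76.8°
I = V/|Z| = 6.9/1810 = 3.82 mA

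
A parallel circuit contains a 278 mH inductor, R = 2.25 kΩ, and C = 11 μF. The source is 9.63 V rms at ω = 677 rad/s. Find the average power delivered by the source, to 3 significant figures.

X_L = ωL = 188 Ω
X_C = 1/(ωC) = 134 Ω
Parallel: admittances add. Y = 1/R + 1/(jωL) + jωC
Y = (0.000444 + j0.00213) S
|Y| = 0.00218 S → |Z| = 1/|Y| = 459 Ω, ∠Z = −∠Y = -78.2°
I = V/|Z| = 21.0 mA
P = VI cos φ = 9.63 × 0.0210 × cos(-78.2°) = 41.2 mW

41.2 mW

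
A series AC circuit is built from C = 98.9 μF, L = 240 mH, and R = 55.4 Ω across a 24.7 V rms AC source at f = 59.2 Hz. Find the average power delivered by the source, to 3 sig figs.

ω = 2πf = 372.0 rad/s
X_L = ωL = 89.3 Ω
X_C = 1/(ωC) = 27.2 Ω
Net reactance X = X_L − X_C = 62.1 Ω
Z = 55.4 + j62.1 Ω
|Z| = √(55.4² + 62.1²) = 83.2 Ω
∠Z = arctan(62.1/55.4) = 48.3°
I = V/|Z| = 297 mA
P = VI cos φ = 24.7 × 0.297 × cos(48.3°) = 4.88 W

4.88 W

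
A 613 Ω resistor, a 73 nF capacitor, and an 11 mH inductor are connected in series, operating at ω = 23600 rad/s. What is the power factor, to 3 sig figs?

0.886

X_L = ωL = 260 Ω
X_C = 1/(ωC) = 580 Ω
Net reactance X = X_L − X_C = -321 Ω
Z = 613 − j321 Ω
|Z| = √(613² + 321²) = 692 Ω
∠Z = arctan(-321/613) = -27.6°
cos φ = cos(-27.6°) = 0.886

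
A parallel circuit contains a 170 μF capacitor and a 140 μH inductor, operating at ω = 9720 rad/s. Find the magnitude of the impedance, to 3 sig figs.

1.09 Ω

X_L = ωL = 1.36 Ω
X_C = 1/(ωC) = 0.605 Ω
Parallel: admittances add. Y = 1/(jωL) + jωC
Y = (0 + j0.918) S
|Y| = 0.918 S → |Z| = 1/|Y| = 1.09 Ω, ∠Z = −∠Y = -90.0°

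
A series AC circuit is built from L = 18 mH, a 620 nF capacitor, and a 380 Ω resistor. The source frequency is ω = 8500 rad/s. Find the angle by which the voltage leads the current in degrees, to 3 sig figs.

-5.52°

X_L = ωL = 153 Ω
X_C = 1/(ωC) = 190 Ω
Net reactance X = X_L − X_C = -36.8 Ω
Z = 380 − j36.8 Ω
|Z| = √(380² + 36.8²) = 382 Ω
∠Z = arctan(-36.8/380) = -5.52°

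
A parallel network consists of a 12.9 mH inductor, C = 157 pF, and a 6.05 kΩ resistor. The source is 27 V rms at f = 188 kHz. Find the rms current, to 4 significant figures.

5.512 mA

ω = 2πf = 1.181e+06 rad/s
X_L = ωL = 15240 Ω
X_C = 1/(ωC) = 5392 Ω
Parallel: admittances add. Y = 1/R + 1/(jωL) + jωC
Y = (0.0001653 + j0.0001198) S
|Y| = 0.0002042 S → |Z| = 1/|Y| = 4898 Ω, ∠Z = −∠Y = -35.94°
I = V/|Z| = 27/4898 = 5.512 mA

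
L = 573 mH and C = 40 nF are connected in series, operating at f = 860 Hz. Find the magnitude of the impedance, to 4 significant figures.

ω = 2πf = 5404 rad/s
X_L = ωL = 3096 Ω
X_C = 1/(ωC) = 4627 Ω
Net reactance X = X_L − X_C = -1530 Ω
Z = − j1530 Ω
|Z| = √(0² + 1530²) = 1530 Ω

1530 Ω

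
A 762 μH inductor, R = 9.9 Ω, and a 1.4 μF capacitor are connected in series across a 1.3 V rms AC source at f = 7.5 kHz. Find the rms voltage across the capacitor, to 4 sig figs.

0.8571 V

ω = 2πf = 47120 rad/s
X_L = ωL = 35.91 Ω
X_C = 1/(ωC) = 15.16 Ω
Net reactance X = X_L − X_C = 20.75 Ω
Z = 9.900 + j20.75 Ω
|Z| = √(9.900² + 20.75²) = 22.99 Ω
I = V/|Z| = 56.54 mA
V_C = I·|Z_C| = 0.05654 × 15.16 = 0.8571 V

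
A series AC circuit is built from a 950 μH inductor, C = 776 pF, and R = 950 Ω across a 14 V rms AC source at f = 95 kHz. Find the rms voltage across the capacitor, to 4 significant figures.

16.30 V

ω = 2πf = 596900 rad/s
X_L = ωL = 567.1 Ω
X_C = 1/(ωC) = 2159 Ω
Net reactance X = X_L − X_C = -1592 Ω
Z = 950.0 − j1592 Ω
|Z| = √(950.0² + 1592²) = 1854 Ω
I = V/|Z| = 7.552 mA
V_C = I·|Z_C| = 0.007552 × 2159 = 16.30 V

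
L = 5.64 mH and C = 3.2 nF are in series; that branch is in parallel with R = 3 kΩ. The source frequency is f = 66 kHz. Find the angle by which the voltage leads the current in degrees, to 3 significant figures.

ω = 2πf = 414700 rad/s
X_L = ωL = 2340 Ω
X_C = 1/(ωC) = 754 Ω
Branch 1: Z₁ = R = 3000 Ω
Branch 2 (series LC): Z₂ = j(X_L − X_C) = j1590 Ω
Parallel: Z = Z₁Z₂/(Z₁+Z₂), |Z| = 1400 Ω, ∠Z = 62.1°

62.1°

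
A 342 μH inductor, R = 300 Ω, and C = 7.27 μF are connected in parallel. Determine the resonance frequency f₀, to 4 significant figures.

ω₀ = 1/√(LC) = 1/√(0.000342 × 7.27e-06) = 20050 rad/s
f₀ = ω₀/(2π) = 3.192 kHz

3.192 kHz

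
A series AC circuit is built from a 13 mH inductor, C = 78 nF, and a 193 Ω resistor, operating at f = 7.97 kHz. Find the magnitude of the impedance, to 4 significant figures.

439.6 Ω

ω = 2πf = 50080 rad/s
X_L = ωL = 651.0 Ω
X_C = 1/(ωC) = 256.0 Ω
Net reactance X = X_L − X_C = 395.0 Ω
Z = 193.0 + j395.0 Ω
|Z| = √(193.0² + 395.0²) = 439.6 Ω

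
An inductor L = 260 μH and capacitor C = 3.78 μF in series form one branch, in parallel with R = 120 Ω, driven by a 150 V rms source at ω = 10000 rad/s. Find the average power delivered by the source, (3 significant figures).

X_L = ωL = 2.60 Ω
X_C = 1/(ωC) = 26.5 Ω
Branch 1: Z₁ = R = 120 Ω
Branch 2 (series LC): Z₂ = j(X_L − X_C) = −j23.9 Ω
Parallel: Z = Z₁Z₂/(Z₁+Z₂), |Z| = 23.4 Ω, ∠Z = -78.8°
I = V/|Z| = 6.41 A
P = VI cos φ = 150 × 6.41 × cos(-78.8°) = 188 W

188 W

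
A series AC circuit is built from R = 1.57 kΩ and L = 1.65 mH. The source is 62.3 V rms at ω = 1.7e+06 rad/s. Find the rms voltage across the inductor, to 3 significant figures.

54.4 V

X_L = ωL = 2800 Ω
Z = 1570 + j2800 Ω
|Z| = √(1570² + 2800²) = 3210 Ω
I = V/|Z| = 19.4 mA
V_L = I·|Z_L| = 0.0194 × 2800 = 54.4 V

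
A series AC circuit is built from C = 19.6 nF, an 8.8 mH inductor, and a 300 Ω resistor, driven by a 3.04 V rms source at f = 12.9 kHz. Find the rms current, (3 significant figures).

ω = 2πf = 81050 rad/s
X_L = ωL = 713 Ω
X_C = 1/(ωC) = 629 Ω
Net reactance X = X_L − X_C = 83.8 Ω
Z = 300 + j83.8 Ω
|Z| = √(300² + 83.8²) = 311 Ω
I = V/|Z| = 3.04/311 = 9.76 mA

9.76 mA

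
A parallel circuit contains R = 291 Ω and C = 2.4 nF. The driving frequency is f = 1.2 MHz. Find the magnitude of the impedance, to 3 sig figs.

54.3 Ω

ω = 2πf = 7.54e+06 rad/s
X_C = 1/(ωC) = 55.3 Ω
Parallel: admittances add. Y = 1/R + jωC
Y = (0.00344 + j0.0181) S
|Y| = 0.0184 S → |Z| = 1/|Y| = 54.3 Ω, ∠Z = −∠Y = -79.2°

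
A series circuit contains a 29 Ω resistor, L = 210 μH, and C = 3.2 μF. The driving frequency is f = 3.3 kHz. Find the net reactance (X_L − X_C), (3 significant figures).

ω = 2πf = 20730 rad/s
X_L = ωL = 4.35 Ω
X_C = 1/(ωC) = 15.1 Ω
X = 4.35 − 15.1 = -10.7 Ω

-10.7 Ω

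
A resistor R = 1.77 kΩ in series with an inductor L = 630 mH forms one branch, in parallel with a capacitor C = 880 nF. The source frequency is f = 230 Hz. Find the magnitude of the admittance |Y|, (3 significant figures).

ω = 2πf = 1445 rad/s
X_L = ωL = 910 Ω
X_C = 1/(ωC) = 786 Ω
Branch 1 (R+jX_L): Z₁ = 1770 + j910 Ω, |Z₁| = 1990 Ω
Branch 2 (−jX_C): Z₂ = −j786 Ω
Parallel: Z = Z₁Z₂/(Z₁+Z₂), |Z| = 882 Ω, ∠Z = -66.8°
|Y| = 1/|Z| = 1.13 mS

1.13 mS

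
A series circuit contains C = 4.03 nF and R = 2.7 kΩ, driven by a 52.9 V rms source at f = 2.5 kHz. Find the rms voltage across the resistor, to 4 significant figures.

8.912 V

ω = 2πf = 15710 rad/s
X_C = 1/(ωC) = 15800 Ω
Z = 2700 − j15800 Ω
|Z| = √(2700² + 15800²) = 16030 Ω
I = V/|Z| = 3.301 mA
V_R = I·|Z_R| = 0.003301 × 2700 = 8.912 V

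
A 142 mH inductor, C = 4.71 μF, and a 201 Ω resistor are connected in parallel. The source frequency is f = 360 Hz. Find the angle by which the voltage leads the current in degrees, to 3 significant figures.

-56.6°

ω = 2πf = 2262 rad/s
X_L = ωL = 321 Ω
X_C = 1/(ωC) = 93.9 Ω
Parallel: admittances add. Y = 1/R + 1/(jωL) + jωC
Y = (0.00498 + j0.00754) S
|Y| = 0.00903 S → |Z| = 1/|Y| = 111 Ω, ∠Z = −∠Y = -56.6°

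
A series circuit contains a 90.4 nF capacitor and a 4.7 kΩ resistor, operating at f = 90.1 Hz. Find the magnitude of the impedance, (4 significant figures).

20100 Ω

ω = 2πf = 566.1 rad/s
X_C = 1/(ωC) = 19540 Ω
Z = 4700 − j19540 Ω
|Z| = √(4700² + 19540²) = 20100 Ω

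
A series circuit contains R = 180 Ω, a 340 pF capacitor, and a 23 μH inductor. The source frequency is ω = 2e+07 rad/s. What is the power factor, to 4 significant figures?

0.4986

X_L = ωL = 460.0 Ω
X_C = 1/(ωC) = 147.1 Ω
Net reactance X = X_L − X_C = 312.9 Ω
Z = 180.0 + j312.9 Ω
|Z| = √(180.0² + 312.9²) = 361.0 Ω
∠Z = arctan(312.9/180.0) = 60.09°
cos φ = cos(60.09°) = 0.4986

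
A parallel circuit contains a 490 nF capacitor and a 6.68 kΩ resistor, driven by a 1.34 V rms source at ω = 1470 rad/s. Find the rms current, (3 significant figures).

986 μA

X_C = 1/(ωC) = 1390 Ω
Parallel: admittances add. Y = 1/R + jωC
Y = (0.000150 + j0.000720) S
|Y| = 0.000736 S → |Z| = 1/|Y| = 1360 Ω, ∠Z = −∠Y = -78.3°
I = V/|Z| = 1.34/1360 = 986 μA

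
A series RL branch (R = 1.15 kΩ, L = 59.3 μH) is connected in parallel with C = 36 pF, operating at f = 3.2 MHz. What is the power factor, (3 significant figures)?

ω = 2πf = 2.011e+07 rad/s
X_L = ωL = 1190 Ω
X_C = 1/(ωC) = 1380 Ω
Branch 1 (R+jX_L): Z₁ = 1150 + j1190 Ω, |Z₁| = 1660 Ω
Branch 2 (−jX_C): Z₂ = −j1380 Ω
Parallel: Z = Z₁Z₂/(Z₁+Z₂), |Z| = 1960 Ω, ∠Z = -34.6°
cos φ = cos(-34.6°) = 0.823

0.823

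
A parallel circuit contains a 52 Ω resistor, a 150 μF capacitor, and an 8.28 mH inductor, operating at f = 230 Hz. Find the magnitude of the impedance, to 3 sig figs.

ω = 2πf = 1445 rad/s
X_L = ωL = 12.0 Ω
X_C = 1/(ωC) = 4.61 Ω
Parallel: admittances add. Y = 1/R + 1/(jωL) + jωC
Y = (0.0192 + j0.133) S
|Y| = 0.135 S → |Z| = 1/|Y| = 7.43 Ω, ∠Z = −∠Y = -81.8°

7.43 Ω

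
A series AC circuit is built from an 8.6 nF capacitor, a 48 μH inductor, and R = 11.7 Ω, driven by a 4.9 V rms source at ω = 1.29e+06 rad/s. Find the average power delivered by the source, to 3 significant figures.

X_L = ωL = 61.9 Ω
X_C = 1/(ωC) = 90.1 Ω
Net reactance X = X_L − X_C = -28.2 Ω
Z = 11.7 − j28.2 Ω
|Z| = √(11.7² + 28.2²) = 30.5 Ω
∠Z = arctan(-28.2/11.7) = -67.5°
I = V/|Z| = 160 mA
P = VI cos φ = 4.9 × 0.160 × cos(-67.5°) = 301 mW

301 mW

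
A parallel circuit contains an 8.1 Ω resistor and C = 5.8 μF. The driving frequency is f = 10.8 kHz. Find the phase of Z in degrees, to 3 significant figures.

-72.6°

ω = 2πf = 67860 rad/s
X_C = 1/(ωC) = 2.54 Ω
Parallel: admittances add. Y = 1/R + jωC
Y = (0.123 + j0.394) S
|Y| = 0.412 S → |Z| = 1/|Y| = 2.42 Ω, ∠Z = −∠Y = -72.6°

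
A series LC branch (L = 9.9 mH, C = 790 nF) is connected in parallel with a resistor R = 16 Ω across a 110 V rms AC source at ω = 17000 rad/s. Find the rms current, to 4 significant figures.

X_L = ωL = 168.3 Ω
X_C = 1/(ωC) = 74.46 Ω
Branch 1: Z₁ = R = 16.00 Ω
Branch 2 (series LC): Z₂ = j(X_L − X_C) = j93.84 Ω
Parallel: Z = Z₁Z₂/(Z₁+Z₂), |Z| = 15.77 Ω, ∠Z = 9.676°
I = V/|Z| = 110/15.77 = 6.974 A

6.974 A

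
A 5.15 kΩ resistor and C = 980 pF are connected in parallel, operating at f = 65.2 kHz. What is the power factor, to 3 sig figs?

ω = 2πf = 409700 rad/s
X_C = 1/(ωC) = 2490 Ω
Parallel: admittances add. Y = 1/R + jωC
Y = (0.000194 + j0.000401) S
|Y| = 0.000446 S → |Z| = 1/|Y| = 2240 Ω, ∠Z = −∠Y = -64.2°
cos φ = cos(-64.2°) = 0.435

0.435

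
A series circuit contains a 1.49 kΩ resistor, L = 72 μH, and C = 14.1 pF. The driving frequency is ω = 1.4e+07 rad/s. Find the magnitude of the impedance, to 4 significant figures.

X_L = ωL = 1008 Ω
X_C = 1/(ωC) = 5066 Ω
Net reactance X = X_L − X_C = -4058 Ω
Z = 1490 − j4058 Ω
|Z| = √(1490² + 4058²) = 4323 Ω

4323 Ω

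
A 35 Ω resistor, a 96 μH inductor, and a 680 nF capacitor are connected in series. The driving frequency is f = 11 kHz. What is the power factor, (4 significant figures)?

0.9225

ω = 2πf = 69120 rad/s
X_L = ωL = 6.635 Ω
X_C = 1/(ωC) = 21.28 Ω
Net reactance X = X_L − X_C = -14.64 Ω
Z = 35.00 − j14.64 Ω
|Z| = √(35.00² + 14.64²) = 37.94 Ω
∠Z = arctan(-14.64/35.00) = -22.70°
cos φ = cos(-22.70°) = 0.9225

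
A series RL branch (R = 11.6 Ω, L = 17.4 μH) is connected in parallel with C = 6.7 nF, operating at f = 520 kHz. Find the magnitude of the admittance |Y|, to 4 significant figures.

6.075 mS

ω = 2πf = 3.267e+06 rad/s
X_L = ωL = 56.85 Ω
X_C = 1/(ωC) = 45.68 Ω
Branch 1 (R+jX_L): Z₁ = 11.60 + j56.85 Ω, |Z₁| = 58.02 Ω
Branch 2 (−jX_C): Z₂ = −j45.68 Ω
Parallel: Z = Z₁Z₂/(Z₁+Z₂), |Z| = 164.6 Ω, ∠Z = -55.45°
|Y| = 1/|Z| = 6.075 mS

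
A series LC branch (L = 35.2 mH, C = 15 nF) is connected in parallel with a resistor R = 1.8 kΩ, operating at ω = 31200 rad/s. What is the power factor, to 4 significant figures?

X_L = ωL = 1098 Ω
X_C = 1/(ωC) = 2137 Ω
Branch 1: Z₁ = R = 1800 Ω
Branch 2 (series LC): Z₂ = j(X_L − X_C) = −j1039 Ω
Parallel: Z = Z₁Z₂/(Z₁+Z₂), |Z| = 899.5 Ω, ∠Z = -60.02°
cos φ = cos(-60.02°) = 0.4997

0.4997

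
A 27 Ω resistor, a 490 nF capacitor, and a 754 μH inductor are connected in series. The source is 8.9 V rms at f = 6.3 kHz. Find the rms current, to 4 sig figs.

256.9 mA

ω = 2πf = 39580 rad/s
X_L = ωL = 29.85 Ω
X_C = 1/(ωC) = 51.56 Ω
Net reactance X = X_L − X_C = -21.71 Ω
Z = 27.00 − j21.71 Ω
|Z| = √(27.00² + 21.71²) = 34.65 Ω
I = V/|Z| = 8.9/34.65 = 256.9 mA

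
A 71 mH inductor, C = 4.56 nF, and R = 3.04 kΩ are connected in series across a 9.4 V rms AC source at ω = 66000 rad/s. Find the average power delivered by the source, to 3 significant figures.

X_L = ωL = 4690 Ω
X_C = 1/(ωC) = 3320 Ω
Net reactance X = X_L − X_C = 1360 Ω
Z = 3040 + j1360 Ω
|Z| = √(3040² + 1360²) = 3330 Ω
∠Z = arctan(1360/3040) = 24.2°
I = V/|Z| = 2.82 mA
P = VI cos φ = 9.4 × 0.00282 × cos(24.2°) = 24.2 mW

24.2 mW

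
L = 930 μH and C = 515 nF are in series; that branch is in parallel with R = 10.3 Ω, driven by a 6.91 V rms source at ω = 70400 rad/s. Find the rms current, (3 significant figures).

695 mA

X_L = ωL = 65.5 Ω
X_C = 1/(ωC) = 27.6 Ω
Branch 1: Z₁ = R = 10.3 Ω
Branch 2 (series LC): Z₂ = j(X_L − X_C) = j37.9 Ω
Parallel: Z = Z₁Z₂/(Z₁+Z₂), |Z| = 9.94 Ω, ∠Z = 15.2°
I = V/|Z| = 6.91/9.94 = 695 mA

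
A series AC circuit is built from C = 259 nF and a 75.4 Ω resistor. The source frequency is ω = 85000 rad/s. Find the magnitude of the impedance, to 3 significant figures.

X_C = 1/(ωC) = 45.4 Ω
Z = 75.4 − j45.4 Ω
|Z| = √(75.4² + 45.4²) = 88.0 Ω

88.0 Ω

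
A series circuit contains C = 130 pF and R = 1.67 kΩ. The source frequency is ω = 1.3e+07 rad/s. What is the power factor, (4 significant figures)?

X_C = 1/(ωC) = 591.7 Ω
Z = 1670 − j591.7 Ω
|Z| = √(1670² + 591.7²) = 1772 Ω
∠Z = arctan(-591.7/1670) = -19.51°
cos φ = cos(-19.51°) = 0.9426

0.9426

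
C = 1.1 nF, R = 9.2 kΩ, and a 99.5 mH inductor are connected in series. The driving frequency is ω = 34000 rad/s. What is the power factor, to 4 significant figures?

0.3665

X_L = ωL = 3383 Ω
X_C = 1/(ωC) = 26740 Ω
Net reactance X = X_L − X_C = -23350 Ω
Z = 9200 − j23350 Ω
|Z| = √(9200² + 23350²) = 25100 Ω
∠Z = arctan(-23350/9200) = -68.50°
cos φ = cos(-68.50°) = 0.3665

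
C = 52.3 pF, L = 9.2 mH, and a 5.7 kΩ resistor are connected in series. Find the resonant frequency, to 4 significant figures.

229.4 kHz

ω₀ = 1/√(LC) = 1/√(0.0092 × 5.23e-11) = 1.442e+06 rad/s
f₀ = ω₀/(2π) = 229.4 kHz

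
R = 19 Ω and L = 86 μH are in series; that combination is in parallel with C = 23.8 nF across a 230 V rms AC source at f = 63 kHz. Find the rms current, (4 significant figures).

ω = 2πf = 395800 rad/s
X_L = ωL = 34.04 Ω
X_C = 1/(ωC) = 106.1 Ω
Branch 1 (R+jX_L): Z₁ = 19.00 + j34.04 Ω, |Z₁| = 38.99 Ω
Branch 2 (−jX_C): Z₂ = −j106.1 Ω
Parallel: Z = Z₁Z₂/(Z₁+Z₂), |Z| = 55.50 Ω, ∠Z = 46.07°
I = V/|Z| = 230/55.50 = 4.144 A

4.144 A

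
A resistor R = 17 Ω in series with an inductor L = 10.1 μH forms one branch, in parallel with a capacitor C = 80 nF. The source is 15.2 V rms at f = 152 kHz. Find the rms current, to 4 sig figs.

1.031 A

ω = 2πf = 955000 rad/s
X_L = ωL = 9.646 Ω
X_C = 1/(ωC) = 13.09 Ω
Branch 1 (R+jX_L): Z₁ = 17.00 + j9.646 Ω, |Z₁| = 19.55 Ω
Branch 2 (−jX_C): Z₂ = −j13.09 Ω
Parallel: Z = Z₁Z₂/(Z₁+Z₂), |Z| = 14.75 Ω, ∠Z = -48.98°
I = V/|Z| = 15.2/14.75 = 1.031 A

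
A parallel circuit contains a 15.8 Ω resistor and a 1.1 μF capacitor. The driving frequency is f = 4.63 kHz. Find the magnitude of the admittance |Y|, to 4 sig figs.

ω = 2πf = 29090 rad/s
X_C = 1/(ωC) = 31.25 Ω
Parallel: admittances add. Y = 1/R + jωC
Y = (0.06329 + j0.03200) S
|Y| = 0.07092 S → |Z| = 1/|Y| = 14.10 Ω, ∠Z = −∠Y = -26.82°

70.92 mS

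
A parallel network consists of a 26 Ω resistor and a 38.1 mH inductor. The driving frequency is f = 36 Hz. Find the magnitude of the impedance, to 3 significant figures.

ω = 2πf = 226.2 rad/s
X_L = ωL = 8.62 Ω
Parallel: admittances add. Y = 1/R + 1/(jωL)
Y = (0.0385 − j0.116) S
|Y| = 0.122 S → |Z| = 1/|Y| = 8.18 Ω, ∠Z = −∠Y = 71.7°

8.18 Ω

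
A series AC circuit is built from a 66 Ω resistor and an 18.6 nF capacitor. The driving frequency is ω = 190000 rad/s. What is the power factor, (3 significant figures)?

0.227

X_C = 1/(ωC) = 283 Ω
Z = 66.0 − j283 Ω
|Z| = √(66.0² + 283²) = 291 Ω
∠Z = arctan(-283/66.0) = -76.9°
cos φ = cos(-76.9°) = 0.227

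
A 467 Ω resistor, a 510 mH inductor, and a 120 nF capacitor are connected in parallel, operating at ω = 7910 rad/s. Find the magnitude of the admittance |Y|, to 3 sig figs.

X_L = ωL = 4030 Ω
X_C = 1/(ωC) = 1050 Ω
Parallel: admittances add. Y = 1/R + 1/(jωL) + jωC
Y = (0.00214 + j0.000701) S
|Y| = 0.00225 S → |Z| = 1/|Y| = 444 Ω, ∠Z = −∠Y = -18.1°

2.25 mS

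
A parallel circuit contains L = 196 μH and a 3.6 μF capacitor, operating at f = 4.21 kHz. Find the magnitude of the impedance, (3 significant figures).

ω = 2πf = 26450 rad/s
X_L = ωL = 5.18 Ω
X_C = 1/(ωC) = 10.5 Ω
Parallel: admittances add. Y = 1/(jωL) + jωC
Y = (0 − j0.0976) S
|Y| = 0.0976 S → |Z| = 1/|Y| = 10.2 Ω, ∠Z = −∠Y = 90.0°

10.2 Ω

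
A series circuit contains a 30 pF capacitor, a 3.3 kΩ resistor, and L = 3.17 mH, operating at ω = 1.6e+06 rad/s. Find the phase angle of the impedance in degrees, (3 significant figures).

-78.2°

X_L = ωL = 5070 Ω
X_C = 1/(ωC) = 20800 Ω
Net reactance X = X_L − X_C = -15800 Ω
Z = 3300 − j15800 Ω
|Z| = √(3300² + 15800²) = 16100 Ω
∠Z = arctan(-15800/3300) = -78.2°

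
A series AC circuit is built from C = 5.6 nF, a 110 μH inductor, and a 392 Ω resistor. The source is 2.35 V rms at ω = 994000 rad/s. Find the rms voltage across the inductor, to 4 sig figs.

X_L = ωL = 109.3 Ω
X_C = 1/(ωC) = 179.6 Ω
Net reactance X = X_L − X_C = -70.31 Ω
Z = 392.0 − j70.31 Ω
|Z| = √(392.0² + 70.31²) = 398.3 Ω
I = V/|Z| = 5.901 mA
V_L = I·|Z_L| = 0.005901 × 109.3 = 0.6452 V

0.6452 V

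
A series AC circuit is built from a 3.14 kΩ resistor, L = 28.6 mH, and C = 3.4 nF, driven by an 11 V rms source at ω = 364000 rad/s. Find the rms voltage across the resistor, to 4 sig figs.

3.419 V

X_L = ωL = 10410 Ω
X_C = 1/(ωC) = 808.0 Ω
Net reactance X = X_L − X_C = 9602 Ω
Z = 3140 + j9602 Ω
|Z| = √(3140² + 9602²) = 10100 Ω
I = V/|Z| = 1.089 mA
V_R = I·|Z_R| = 0.001089 × 3140 = 3.419 V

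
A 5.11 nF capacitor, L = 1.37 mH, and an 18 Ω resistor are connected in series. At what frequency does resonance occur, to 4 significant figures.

ω₀ = 1/√(LC) = 1/√(0.00137 × 5.11e-09) = 377900 rad/s
f₀ = ω₀/(2π) = 60.15 kHz

60.15 kHz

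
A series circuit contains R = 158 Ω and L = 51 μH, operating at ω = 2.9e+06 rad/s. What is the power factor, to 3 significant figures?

X_L = ωL = 148 Ω
Z = 158 + j148 Ω
|Z| = √(158² + 148²) = 216 Ω
∠Z = arctan(148/158) = 43.1°
cos φ = cos(43.1°) = 0.730

0.730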